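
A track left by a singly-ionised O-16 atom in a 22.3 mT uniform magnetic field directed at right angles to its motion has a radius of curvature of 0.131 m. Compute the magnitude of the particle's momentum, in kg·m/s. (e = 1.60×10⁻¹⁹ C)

p ≈ 4.67×10^-22 kg·m/s

Since qvB = mv²/r, the momentum p = mv = qBr.
p = (1×1.60×10^-19)(0.0223)(0.131) = 4.67×10^-22 kg·m/s.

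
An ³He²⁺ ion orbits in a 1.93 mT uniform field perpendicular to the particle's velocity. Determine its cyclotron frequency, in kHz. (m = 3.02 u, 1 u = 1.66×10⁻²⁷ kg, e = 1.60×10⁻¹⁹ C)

f ≈ 19.6 kHz

f = qB/(2πm) = (2×1.60×10^-19)(1.93×10^-3) / [2π(5.01×10^-27)] = 1.96×10^4 Hz.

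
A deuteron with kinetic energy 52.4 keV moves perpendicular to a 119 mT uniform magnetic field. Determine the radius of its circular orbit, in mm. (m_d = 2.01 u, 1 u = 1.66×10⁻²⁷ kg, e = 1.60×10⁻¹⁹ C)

r ≈ 393 mm

Convert the energy: K = 52.4 keV = 8.38×10^-15 J.
v = √(2K/m) = √(2·8.38×10^-15/3.34×10^-27) = 2.24×10^6 m/s.
r = mv/(qB) = (3.34×10^-27)(2.24×10^6) / [(1×1.60×10^-19)(0.119)] = 0.393 m.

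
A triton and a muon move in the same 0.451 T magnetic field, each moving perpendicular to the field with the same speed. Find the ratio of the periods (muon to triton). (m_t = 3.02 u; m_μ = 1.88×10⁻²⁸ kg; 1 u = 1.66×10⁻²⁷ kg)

ratio ≈ 0.0375

T = 2πm/(qB) is independent of speed, so T₂/T₁ = (m₂/q₂)/(m₁/q₁).
T_{muon}/T_{triton} = (1.88×10^-28/1e) / (5.01×10^-27/1e) = 0.0375.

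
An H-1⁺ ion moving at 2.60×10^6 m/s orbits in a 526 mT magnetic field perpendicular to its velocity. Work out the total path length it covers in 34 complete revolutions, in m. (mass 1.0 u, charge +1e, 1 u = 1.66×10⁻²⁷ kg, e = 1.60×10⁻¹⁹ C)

r = mv/(qB) = 0.0513 m, so one revolution covers 2πr = 0.322 m.
In 34 revolutions: L = 34·2πr = 11.0 m.

L ≈ 11.0 m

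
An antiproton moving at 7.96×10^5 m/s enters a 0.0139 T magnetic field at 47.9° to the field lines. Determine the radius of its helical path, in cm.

r ≈ 44.3 cm

Only the perpendicular component v⊥ = v sin47.9° = 5.91×10^5 m/s is bent by the field.
r = m v⊥ /(qB) = (1.67×10^-27)(5.91×10^5) / [(1×1.60×10^-19)(0.0139)] = 0.443 m.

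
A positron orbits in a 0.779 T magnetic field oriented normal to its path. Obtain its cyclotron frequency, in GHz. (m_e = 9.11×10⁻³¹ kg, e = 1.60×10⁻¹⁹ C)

f = qB/(2πm) = (1×1.60×10^-19)(0.779) / [2π(9.11×10^-31)] = 2.18×10^10 Hz.

f ≈ 21.8 GHz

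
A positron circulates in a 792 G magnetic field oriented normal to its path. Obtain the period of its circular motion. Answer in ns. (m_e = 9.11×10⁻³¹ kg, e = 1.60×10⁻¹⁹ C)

T ≈ 0.452 ns

The cyclotron period is independent of speed: T = 2πm/(qB).
T = 2π(9.11×10^-31) / [(1×1.60×10^-19)(0.0792)] = 4.52×10^-10 s.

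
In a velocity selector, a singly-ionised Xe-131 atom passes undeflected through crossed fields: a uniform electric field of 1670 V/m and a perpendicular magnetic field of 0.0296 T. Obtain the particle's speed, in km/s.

v ≈ 56.4 km/s

For zero net force, qE = qvB, so v = E/B.
v = (1670) / (0.0296) = 5.64×10^4 m/s.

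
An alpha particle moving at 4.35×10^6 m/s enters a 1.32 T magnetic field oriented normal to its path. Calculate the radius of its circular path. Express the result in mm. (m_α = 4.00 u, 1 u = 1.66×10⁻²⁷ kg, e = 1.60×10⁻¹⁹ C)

The magnetic force provides the centripetal force: qvB = mv²/r, so r = mv/(qB).
r = (6.64×10^-27 kg)(4.35×10^6 m/s) / [(2×1.60×10^-19 C)(1.32 T)] = 0.0684 m.

r ≈ 68.4 mm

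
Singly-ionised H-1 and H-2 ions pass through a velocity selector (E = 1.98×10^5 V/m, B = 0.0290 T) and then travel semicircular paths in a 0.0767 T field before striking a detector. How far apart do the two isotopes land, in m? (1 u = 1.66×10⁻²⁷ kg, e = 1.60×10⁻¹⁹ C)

Δd ≈ 1.85 m

Both emerge at v = E/B₁ = 6.83×10^6 m/s.
r = mv/(qB₂), so r₁ = 0.9235 m and r₂ = 1.847 m, giving Δr = 0.924 m.
After a semicircle each ion lands a diameter 2r from the entry slit, so the separation is 2Δr = 1.85 m.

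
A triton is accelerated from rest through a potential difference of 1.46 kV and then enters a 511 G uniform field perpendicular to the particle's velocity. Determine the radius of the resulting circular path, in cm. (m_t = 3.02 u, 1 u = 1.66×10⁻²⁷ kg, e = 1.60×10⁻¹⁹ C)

r ≈ 18.7 cm

The kinetic energy gained is K = qV = (1×1.60×10^-19)(1460) = 2.34×10^-16 J.
v = √(2K/m) = 3.05×10^5 m/s.
r = mv/(qB) = (5.01×10^-27)(3.05×10^5) / [(1×1.60×10^-19)(0.0511)] = 0.187 m.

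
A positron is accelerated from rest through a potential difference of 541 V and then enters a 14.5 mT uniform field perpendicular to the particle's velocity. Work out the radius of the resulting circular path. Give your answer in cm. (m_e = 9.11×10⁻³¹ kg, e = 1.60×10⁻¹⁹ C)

r ≈ 0.541 cm

The kinetic energy gained is K = qV = (1×1.60×10^-19)(541) = 8.66×10^-17 J.
v = √(2K/m) = 1.38×10^7 m/s.
r = mv/(qB) = (9.11×10^-31)(1.38×10^7) / [(1×1.60×10^-19)(0.0145)] = 5.41×10^-3 m.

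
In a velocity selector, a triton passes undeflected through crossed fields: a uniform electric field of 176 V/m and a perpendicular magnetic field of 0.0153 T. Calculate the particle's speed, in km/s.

v ≈ 11.5 km/s

For zero net force, qE = qvB, so v = E/B.
v = (176) / (0.0153) = 1.15×10^4 m/s.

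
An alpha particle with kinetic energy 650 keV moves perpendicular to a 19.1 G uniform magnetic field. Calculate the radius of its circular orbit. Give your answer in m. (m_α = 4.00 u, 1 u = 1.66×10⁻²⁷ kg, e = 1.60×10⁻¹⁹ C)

Convert the energy: K = 650 keV = 1.04×10^-13 J.
v = √(2K/m) = √(2·1.04×10^-13/6.64×10^-27) = 5.60×10^6 m/s.
r = mv/(qB) = (6.64×10^-27)(5.60×10^6) / [(2×1.60×10^-19)(1.91×10^-3)] = 60.8 m.

r ≈ 60.8 m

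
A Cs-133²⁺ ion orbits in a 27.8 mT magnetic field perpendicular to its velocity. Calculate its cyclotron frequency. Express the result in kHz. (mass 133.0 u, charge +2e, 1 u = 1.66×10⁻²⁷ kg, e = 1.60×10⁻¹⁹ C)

f = qB/(2πm) = (2×1.60×10^-19)(0.0278) / [2π(2.21×10^-25)] = 6410 Hz.

f ≈ 6.41 kHz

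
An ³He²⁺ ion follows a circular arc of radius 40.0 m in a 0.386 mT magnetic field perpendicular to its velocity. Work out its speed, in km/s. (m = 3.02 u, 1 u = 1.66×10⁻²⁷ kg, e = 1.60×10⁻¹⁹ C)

From qvB = mv²/r, v = qBr/m.
v = (2×1.60×10^-19)(3.86×10^-4)(40.0) / (5.01×10^-27) = 9.86×10^5 m/s.

v ≈ 986 km/s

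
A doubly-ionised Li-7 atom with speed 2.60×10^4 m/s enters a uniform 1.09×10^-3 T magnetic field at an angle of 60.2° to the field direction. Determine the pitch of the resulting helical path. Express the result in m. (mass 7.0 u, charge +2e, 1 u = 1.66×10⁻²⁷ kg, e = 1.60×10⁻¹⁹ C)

pitch ≈ 2.70 m

The velocity component along B is v∥ = v cos60.2° = 1.29×10^4 m/s.
The cyclotron period T = 2πm/(qB) = 2.09×10^-4 s is set by m, q, B alone.
Pitch = v∥·T = (1.29×10^4)(2.09×10^-4) = 2.70 m.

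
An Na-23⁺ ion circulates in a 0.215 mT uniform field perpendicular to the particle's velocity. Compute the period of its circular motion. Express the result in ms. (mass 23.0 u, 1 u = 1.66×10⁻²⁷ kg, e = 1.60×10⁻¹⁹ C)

The cyclotron period is independent of speed: T = 2πm/(qB).
T = 2π(3.82×10^-26) / [(1×1.60×10^-19)(2.15×10^-4)] = 6.97×10^-3 s.

T ≈ 6.97 ms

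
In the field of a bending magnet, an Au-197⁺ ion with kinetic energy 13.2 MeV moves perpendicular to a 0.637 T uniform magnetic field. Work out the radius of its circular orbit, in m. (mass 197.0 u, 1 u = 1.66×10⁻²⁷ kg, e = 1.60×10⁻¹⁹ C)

r ≈ 11.5 m

Convert the energy: K = 13.2 MeV = 2.11×10^-12 J.
v = √(2K/m) = √(2·2.11×10^-12/3.27×10^-25) = 3.59×10^6 m/s.
r = mv/(qB) = (3.27×10^-25)(3.59×10^6) / [(1×1.60×10^-19)(0.637)] = 11.5 m.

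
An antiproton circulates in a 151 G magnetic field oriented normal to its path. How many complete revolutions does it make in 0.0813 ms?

N = 18

T = 2πm/(qB) = 2π(1.67×10^-27) / [(1×1.60×10^-19)(0.0151)] = 4.3431×10^-6 s.
N = t/T = 8.13×10^-5 / 4.3431×10^-6 ≈ 18.72, so 18 complete revolutions.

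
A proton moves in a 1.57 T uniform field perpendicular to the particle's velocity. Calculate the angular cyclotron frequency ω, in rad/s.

ω ≈ 1.50×10^8 rad/s

ω = qB/m = (1×1.60×10^-19)(1.57) / (1.67×10^-27) = 1.50×10^8 rad/s.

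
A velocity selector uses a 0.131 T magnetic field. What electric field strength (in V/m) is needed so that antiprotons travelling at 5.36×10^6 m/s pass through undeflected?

qE = qvB ⇒ E = vB = (5.36×10^6)(0.131) = 7.02×10^5 V/m.

E ≈ 7.02×10^5 V/m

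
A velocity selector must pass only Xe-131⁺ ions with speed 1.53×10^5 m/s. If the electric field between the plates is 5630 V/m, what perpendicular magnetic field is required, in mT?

qE = qvB ⇒ B = E/v = (5630) / (1.53×10^5) = 0.0368 T.

B ≈ 36.8 mT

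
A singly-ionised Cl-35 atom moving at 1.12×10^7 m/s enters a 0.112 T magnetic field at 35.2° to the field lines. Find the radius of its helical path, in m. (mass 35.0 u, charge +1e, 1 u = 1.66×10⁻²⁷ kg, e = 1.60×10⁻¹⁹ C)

Only the perpendicular component v⊥ = v sin35.2° = 6.46×10^6 m/s is bent by the field.
r = m v⊥ /(qB) = (5.81×10^-26)(6.46×10^6) / [(1×1.60×10^-19)(0.112)] = 20.9 m.

r ≈ 20.9 m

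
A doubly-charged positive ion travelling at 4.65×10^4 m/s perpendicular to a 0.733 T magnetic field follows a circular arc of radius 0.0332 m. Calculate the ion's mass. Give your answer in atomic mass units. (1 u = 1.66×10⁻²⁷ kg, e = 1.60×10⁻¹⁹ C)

qvB = mv²/r ⇒ m = qBr/v.
m = (2×1.60×10^-19)(0.733)(0.0332) / (4.65×10^4) = 1.67×10^-25 kg = 101 u.

m ≈ 101 u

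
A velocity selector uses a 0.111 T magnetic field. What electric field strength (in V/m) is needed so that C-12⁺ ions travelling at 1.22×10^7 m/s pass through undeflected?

E ≈ 1.35×10^6 V/m

qE = qvB ⇒ E = vB = (1.22×10^7)(0.111) = 1.35×10^6 V/m.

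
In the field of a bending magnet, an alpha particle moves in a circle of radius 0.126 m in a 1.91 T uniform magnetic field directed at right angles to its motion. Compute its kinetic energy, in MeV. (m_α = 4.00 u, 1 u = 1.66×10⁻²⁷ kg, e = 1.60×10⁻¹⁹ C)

K ≈ 2.79 MeV

v = qBr/m = (2×1.60×10^-19)(1.91)(0.126) / (6.64×10^-27) = 1.16×10^7 m/s.
K = ½mv² = 0.5·(6.64×10^-27)·(1.16×10^7)² = 4.47×10^-13 J = 2.79 MeV.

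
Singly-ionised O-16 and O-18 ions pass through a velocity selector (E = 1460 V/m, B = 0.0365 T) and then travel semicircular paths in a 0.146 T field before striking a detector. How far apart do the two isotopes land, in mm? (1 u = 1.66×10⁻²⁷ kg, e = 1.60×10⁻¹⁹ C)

Both emerge at v = E/B₁ = 4.00×10^4 m/s.
r = mv/(qB₂), so r₁ = 0.04548 m and r₂ = 0.05116 m, giving Δr = 5.68×10^-3 m.
After a semicircle each ion lands a diameter 2r from the entry slit, so the separation is 2Δr = 0.0114 m.

Δd ≈ 11.4 mm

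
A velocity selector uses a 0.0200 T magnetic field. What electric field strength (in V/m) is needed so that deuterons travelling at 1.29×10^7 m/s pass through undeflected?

E ≈ 2.58×10^5 V/m

qE = qvB ⇒ E = vB = (1.29×10^7)(0.0200) = 2.58×10^5 V/m.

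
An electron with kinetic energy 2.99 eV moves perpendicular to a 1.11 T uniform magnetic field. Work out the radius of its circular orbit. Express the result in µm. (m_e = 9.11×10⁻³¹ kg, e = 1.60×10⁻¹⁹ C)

Convert the energy: K = 2.99 eV = 4.78×10^-19 J.
v = √(2K/m) = √(2·4.78×10^-19/9.11×10^-31) = 1.02×10^6 m/s.
r = mv/(qB) = (9.11×10^-31)(1.02×10^6) / [(1×1.60×10^-19)(1.11)] = 5.26×10^-6 m.

r ≈ 5.26 µm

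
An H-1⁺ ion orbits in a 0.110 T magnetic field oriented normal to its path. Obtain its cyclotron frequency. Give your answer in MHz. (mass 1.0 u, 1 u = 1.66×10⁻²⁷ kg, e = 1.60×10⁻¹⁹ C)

f ≈ 1.69 MHz

f = qB/(2πm) = (1×1.60×10^-19)(0.110) / [2π(1.66×10^-27)] = 1.69×10^6 Hz.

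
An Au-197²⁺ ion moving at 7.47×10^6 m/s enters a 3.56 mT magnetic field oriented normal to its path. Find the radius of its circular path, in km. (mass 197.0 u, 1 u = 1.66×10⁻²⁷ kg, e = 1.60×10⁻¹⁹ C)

r ≈ 2.14 km

The magnetic force provides the centripetal force: qvB = mv²/r, so r = mv/(qB).
r = (3.27×10^-25 kg)(7.47×10^6 m/s) / [(2×1.60×10^-19 C)(3.56×10^-3 T)] = 2140 m.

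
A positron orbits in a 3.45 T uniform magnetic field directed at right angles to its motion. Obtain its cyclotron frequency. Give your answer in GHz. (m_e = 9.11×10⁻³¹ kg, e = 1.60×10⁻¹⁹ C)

f = qB/(2πm) = (1×1.60×10^-19)(3.45) / [2π(9.11×10^-31)] = 9.64×10^10 Hz.

f ≈ 96.4 GHz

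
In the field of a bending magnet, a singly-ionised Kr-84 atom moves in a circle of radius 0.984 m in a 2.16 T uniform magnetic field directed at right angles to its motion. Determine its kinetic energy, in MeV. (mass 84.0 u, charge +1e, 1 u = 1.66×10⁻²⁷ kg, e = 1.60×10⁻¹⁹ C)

K ≈ 2.59 MeV

v = qBr/m = (1×1.60×10^-19)(2.16)(0.984) / (1.39×10^-25) = 2.44×10^6 m/s.
K = ½mv² = 0.5·(1.39×10^-25)·(2.44×10^6)² = 4.15×10^-13 J = 2.59 MeV.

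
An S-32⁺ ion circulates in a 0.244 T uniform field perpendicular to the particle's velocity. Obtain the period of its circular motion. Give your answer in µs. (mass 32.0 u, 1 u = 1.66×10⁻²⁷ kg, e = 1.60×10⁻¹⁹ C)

The cyclotron period is independent of speed: T = 2πm/(qB).
T = 2π(5.31×10^-26) / [(1×1.60×10^-19)(0.244)] = 8.55×10^-6 s.

T ≈ 8.55 µs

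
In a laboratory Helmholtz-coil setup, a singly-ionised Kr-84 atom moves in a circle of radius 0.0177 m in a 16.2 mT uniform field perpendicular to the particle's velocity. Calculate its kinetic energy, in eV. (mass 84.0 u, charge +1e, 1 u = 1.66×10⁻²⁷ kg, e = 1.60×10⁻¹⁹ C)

v = qBr/m = (1×1.60×10^-19)(0.0162)(0.0177) / (1.39×10^-25) = 329 m/s.
K = ½mv² = 0.5·(1.39×10^-25)·(329)² = 7.55×10^-21 J = 0.0472 eV.

K ≈ 0.0472 eV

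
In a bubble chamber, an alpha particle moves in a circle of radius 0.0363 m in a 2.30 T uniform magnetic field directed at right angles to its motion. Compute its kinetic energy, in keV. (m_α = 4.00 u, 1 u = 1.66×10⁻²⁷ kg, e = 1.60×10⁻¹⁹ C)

v = qBr/m = (2×1.60×10^-19)(2.30)(0.0363) / (6.64×10^-27) = 4.02×10^6 m/s.
K = ½mv² = 0.5·(6.64×10^-27)·(4.02×10^6)² = 5.37×10^-14 J = 336 keV.

K ≈ 336 keV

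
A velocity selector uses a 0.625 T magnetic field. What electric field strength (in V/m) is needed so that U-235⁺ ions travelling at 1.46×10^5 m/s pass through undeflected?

E ≈ 9.12×10^4 V/m

qE = qvB ⇒ E = vB = (1.46×10^5)(0.625) = 9.12×10^4 V/m.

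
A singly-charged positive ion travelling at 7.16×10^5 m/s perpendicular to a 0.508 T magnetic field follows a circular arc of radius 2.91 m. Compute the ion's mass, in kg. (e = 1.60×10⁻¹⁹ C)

qvB = mv²/r ⇒ m = qBr/v.
m = (1×1.60×10^-19)(0.508)(2.91) / (7.16×10^5) = 3.30×10^-25 kg.

m ≈ 3.30×10^-25 kg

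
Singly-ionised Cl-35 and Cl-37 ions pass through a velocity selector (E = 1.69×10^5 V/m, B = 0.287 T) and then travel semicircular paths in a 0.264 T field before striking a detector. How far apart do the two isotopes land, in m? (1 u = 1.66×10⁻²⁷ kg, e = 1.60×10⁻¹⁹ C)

Both emerge at v = E/B₁ = 5.89×10^5 m/s.
r = mv/(qB₂), so r₁ = 0.8099 m and r₂ = 0.8562 m, giving Δr = 0.0463 m.
After a semicircle each ion lands a diameter 2r from the entry slit, so the separation is 2Δr = 0.0926 m.

Δd ≈ 0.0926 m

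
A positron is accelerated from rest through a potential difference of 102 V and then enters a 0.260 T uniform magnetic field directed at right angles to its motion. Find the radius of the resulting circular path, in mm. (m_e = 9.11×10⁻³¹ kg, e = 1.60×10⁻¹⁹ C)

The kinetic energy gained is K = qV = (1×1.60×10^-19)(102) = 1.63×10^-17 J.
v = √(2K/m) = 5.99×10^6 m/s.
r = mv/(qB) = (9.11×10^-31)(5.99×10^6) / [(1×1.60×10^-19)(0.260)] = 1.31×10^-4 m.

r ≈ 0.131 mm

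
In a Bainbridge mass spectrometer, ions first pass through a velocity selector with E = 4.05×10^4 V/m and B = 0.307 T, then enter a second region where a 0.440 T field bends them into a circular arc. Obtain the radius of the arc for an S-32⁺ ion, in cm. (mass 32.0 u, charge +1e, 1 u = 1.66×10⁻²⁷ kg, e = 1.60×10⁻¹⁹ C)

r ≈ 9.95 cm

The selector passes v = E/B = 4.05×10^4/0.307 = 1.32×10^5 m/s.
In the deflection region, r = mv/(qB₂) = (5.31×10^-26)(1.32×10^5) / [(1×1.60×10^-19)(0.440)] = 0.0995 m.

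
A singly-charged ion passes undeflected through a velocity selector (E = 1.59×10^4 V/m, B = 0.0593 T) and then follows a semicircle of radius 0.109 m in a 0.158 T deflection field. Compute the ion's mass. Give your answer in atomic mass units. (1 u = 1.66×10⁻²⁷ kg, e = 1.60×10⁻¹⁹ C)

v = E/B₁ = 2.68×10^5 m/s.
From r = mv/(qB₂), m = qB₂r/v = (1×1.60×10^-19)(0.158)(0.109) / (2.68×10^5) = 1.03×10^-26 kg.
In atomic mass units: m = 1.03×10^-26 / 1.66×10^-27 = 6.19 u.

m ≈ 6.19 u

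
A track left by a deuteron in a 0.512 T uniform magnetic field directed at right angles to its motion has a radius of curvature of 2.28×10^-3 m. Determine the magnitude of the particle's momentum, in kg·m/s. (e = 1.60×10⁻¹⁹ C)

Since qvB = mv²/r, the momentum p = mv = qBr.
p = (1×1.60×10^-19)(0.512)(2.28×10^-3) = 1.87×10^-22 kg·m/s.

p ≈ 1.87×10^-22 kg·m/s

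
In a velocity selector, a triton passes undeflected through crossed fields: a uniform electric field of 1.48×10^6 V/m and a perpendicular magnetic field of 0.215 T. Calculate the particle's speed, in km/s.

v ≈ 6880 km/s

For zero net force, qE = qvB, so v = E/B.
v = (1.48×10^6) / (0.215) = 6.88×10^6 m/s.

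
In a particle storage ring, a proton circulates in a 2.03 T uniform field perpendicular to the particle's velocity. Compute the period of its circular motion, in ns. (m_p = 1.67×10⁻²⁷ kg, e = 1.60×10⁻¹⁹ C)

The cyclotron period is independent of speed: T = 2πm/(qB).
T = 2π(1.67×10^-27) / [(1×1.60×10^-19)(2.03)] = 3.23×10^-8 s.

T ≈ 32.3 ns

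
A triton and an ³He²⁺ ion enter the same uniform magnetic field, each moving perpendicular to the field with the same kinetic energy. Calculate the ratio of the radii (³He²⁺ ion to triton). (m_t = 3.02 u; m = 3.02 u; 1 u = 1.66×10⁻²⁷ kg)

ratio ≈ 0.500

r = √(2mK)/(qB) ⇒ at equal K, r ∝ √m/q.
r_{³He²⁺ ion}/r_{triton} = 0.500.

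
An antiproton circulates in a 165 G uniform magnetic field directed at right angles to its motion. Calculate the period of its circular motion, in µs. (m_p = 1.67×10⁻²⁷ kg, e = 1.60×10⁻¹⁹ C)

The cyclotron period is independent of speed: T = 2πm/(qB).
T = 2π(1.67×10^-27) / [(1×1.60×10^-19)(0.0165)] = 3.97×10^-6 s.

T ≈ 3.97 µs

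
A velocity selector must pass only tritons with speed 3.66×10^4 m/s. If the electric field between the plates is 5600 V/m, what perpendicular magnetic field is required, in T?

qE = qvB ⇒ B = E/v = (5600) / (3.66×10^4) = 0.153 T.

B ≈ 0.153 T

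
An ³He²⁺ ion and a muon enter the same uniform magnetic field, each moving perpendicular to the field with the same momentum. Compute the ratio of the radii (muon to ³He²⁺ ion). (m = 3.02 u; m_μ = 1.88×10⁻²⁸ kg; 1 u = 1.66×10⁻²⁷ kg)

ratio ≈ 2.00

r = p/(qB) ⇒ at equal p, r ∝ 1/q.
r_{muon}/r_{³He²⁺ ion} = 2.00.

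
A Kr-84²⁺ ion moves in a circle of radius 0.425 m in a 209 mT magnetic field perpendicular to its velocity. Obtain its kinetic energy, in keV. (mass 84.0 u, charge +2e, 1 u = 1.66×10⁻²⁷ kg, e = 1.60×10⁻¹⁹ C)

v = qBr/m = (2×1.60×10^-19)(0.209)(0.425) / (1.39×10^-25) = 2.04×10^5 m/s.
K = ½mv² = 0.5·(1.39×10^-25)·(2.04×10^5)² = 2.90×10^-15 J = 18.1 keV.

K ≈ 18.1 keV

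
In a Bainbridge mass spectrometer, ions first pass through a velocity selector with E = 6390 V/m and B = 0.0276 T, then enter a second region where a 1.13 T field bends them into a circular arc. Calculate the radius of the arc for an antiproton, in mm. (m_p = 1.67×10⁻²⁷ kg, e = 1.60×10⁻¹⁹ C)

The selector passes v = E/B = 6390/0.0276 = 2.32×10^5 m/s.
In the deflection region, r = mv/(qB₂) = (1.67×10^-27)(2.32×10^5) / [(1×1.60×10^-19)(1.13)] = 2.14×10^-3 m.

r ≈ 2.14 mm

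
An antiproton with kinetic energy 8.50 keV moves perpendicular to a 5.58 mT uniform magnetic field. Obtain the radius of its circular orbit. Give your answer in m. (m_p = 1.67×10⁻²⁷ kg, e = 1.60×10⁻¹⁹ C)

Convert the energy: K = 8.50 keV = 1.36×10^-15 J.
v = √(2K/m) = √(2·1.36×10^-15/1.67×10^-27) = 1.28×10^6 m/s.
r = mv/(qB) = (1.67×10^-27)(1.28×10^6) / [(1×1.60×10^-19)(5.58×10^-3)] = 2.39 m.

r ≈ 2.39 m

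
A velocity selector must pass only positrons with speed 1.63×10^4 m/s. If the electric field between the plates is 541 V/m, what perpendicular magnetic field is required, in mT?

B ≈ 33.2 mT

qE = qvB ⇒ B = E/v = (541) / (1.63×10^4) = 0.0332 T.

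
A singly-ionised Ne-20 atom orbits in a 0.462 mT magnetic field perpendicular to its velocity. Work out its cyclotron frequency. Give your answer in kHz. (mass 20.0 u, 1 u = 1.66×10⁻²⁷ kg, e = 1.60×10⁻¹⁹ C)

f = qB/(2πm) = (1×1.60×10^-19)(4.62×10^-4) / [2π(3.32×10^-26)] = 354 Hz.

f ≈ 0.354 kHz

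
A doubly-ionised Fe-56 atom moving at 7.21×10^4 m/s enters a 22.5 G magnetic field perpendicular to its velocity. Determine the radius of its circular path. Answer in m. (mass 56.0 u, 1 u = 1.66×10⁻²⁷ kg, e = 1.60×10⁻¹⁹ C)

The magnetic force provides the centripetal force: qvB = mv²/r, so r = mv/(qB).
r = (9.30×10^-26 kg)(7.21×10^4 m/s) / [(2×1.60×10^-19 C)(2.25×10^-3 T)] = 9.31 m.

r ≈ 9.31 m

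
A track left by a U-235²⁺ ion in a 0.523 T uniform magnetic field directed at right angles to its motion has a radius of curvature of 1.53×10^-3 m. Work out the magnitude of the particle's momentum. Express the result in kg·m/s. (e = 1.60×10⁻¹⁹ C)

p ≈ 2.56×10^-22 kg·m/s

Since qvB = mv²/r, the momentum p = mv = qBr.
p = (2×1.60×10^-19)(0.523)(1.53×10^-3) = 2.56×10^-22 kg·m/s.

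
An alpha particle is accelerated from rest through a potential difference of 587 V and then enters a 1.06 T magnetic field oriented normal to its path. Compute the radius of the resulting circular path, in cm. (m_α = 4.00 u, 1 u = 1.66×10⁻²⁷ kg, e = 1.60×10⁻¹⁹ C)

r ≈ 0.466 cm

The kinetic energy gained is K = qV = (2×1.60×10^-19)(587) = 1.88×10^-16 J.
v = √(2K/m) = 2.38×10^5 m/s.
r = mv/(qB) = (6.64×10^-27)(2.38×10^5) / [(2×1.60×10^-19)(1.06)] = 4.66×10^-3 m.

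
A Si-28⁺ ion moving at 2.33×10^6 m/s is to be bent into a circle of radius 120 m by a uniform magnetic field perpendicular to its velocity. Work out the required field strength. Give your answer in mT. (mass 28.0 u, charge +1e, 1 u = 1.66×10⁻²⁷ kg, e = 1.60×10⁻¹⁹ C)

qvB = mv²/r gives B = mv/(qr).
B = (4.65×10^-26)(2.33×10^6) / [(1×1.60×10^-19)(120)] = 5.64×10^-3 T.

B ≈ 5.64 mT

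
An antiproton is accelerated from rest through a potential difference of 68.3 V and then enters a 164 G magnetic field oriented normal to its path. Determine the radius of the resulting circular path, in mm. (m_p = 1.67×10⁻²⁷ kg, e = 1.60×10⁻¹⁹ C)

r ≈ 72.8 mm

The kinetic energy gained is K = qV = (1×1.60×10^-19)(68.3) = 1.09×10^-17 J.
v = √(2K/m) = 1.14×10^5 m/s.
r = mv/(qB) = (1.67×10^-27)(1.14×10^5) / [(1×1.60×10^-19)(0.0164)] = 0.0728 m.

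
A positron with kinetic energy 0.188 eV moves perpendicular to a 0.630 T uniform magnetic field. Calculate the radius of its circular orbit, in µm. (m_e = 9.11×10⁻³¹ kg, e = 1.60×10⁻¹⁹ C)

r ≈ 2.32 µm

Convert the energy: K = 0.188 eV = 3.01×10^-20 J.
v = √(2K/m) = √(2·3.01×10^-20/9.11×10^-31) = 2.57×10^5 m/s.
r = mv/(qB) = (9.11×10^-31)(2.57×10^5) / [(1×1.60×10^-19)(0.630)] = 2.32×10^-6 m.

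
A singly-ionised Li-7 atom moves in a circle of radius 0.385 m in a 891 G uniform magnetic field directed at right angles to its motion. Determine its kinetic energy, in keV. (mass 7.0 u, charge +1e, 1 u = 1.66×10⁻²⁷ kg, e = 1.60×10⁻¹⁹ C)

K ≈ 8.10 keV

v = qBr/m = (1×1.60×10^-19)(0.0891)(0.385) / (1.16×10^-26) = 4.72×10^5 m/s.
K = ½mv² = 0.5·(1.16×10^-26)·(4.72×10^5)² = 1.30×10^-15 J = 8.10 keV.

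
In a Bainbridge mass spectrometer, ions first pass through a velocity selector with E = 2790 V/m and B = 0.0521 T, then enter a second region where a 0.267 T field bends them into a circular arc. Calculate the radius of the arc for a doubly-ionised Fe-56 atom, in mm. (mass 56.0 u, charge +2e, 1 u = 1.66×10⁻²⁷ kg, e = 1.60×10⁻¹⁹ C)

r ≈ 58.3 mm

The selector passes v = E/B = 2790/0.0521 = 5.36×10^4 m/s.
In the deflection region, r = mv/(qB₂) = (9.30×10^-26)(5.36×10^4) / [(2×1.60×10^-19)(0.267)] = 0.0583 m.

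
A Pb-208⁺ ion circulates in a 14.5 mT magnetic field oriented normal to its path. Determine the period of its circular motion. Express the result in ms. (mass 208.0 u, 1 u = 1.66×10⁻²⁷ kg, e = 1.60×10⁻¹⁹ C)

The cyclotron period is independent of speed: T = 2πm/(qB).
T = 2π(3.45×10^-25) / [(1×1.60×10^-19)(0.0145)] = 9.35×10^-4 s.

T ≈ 0.935 ms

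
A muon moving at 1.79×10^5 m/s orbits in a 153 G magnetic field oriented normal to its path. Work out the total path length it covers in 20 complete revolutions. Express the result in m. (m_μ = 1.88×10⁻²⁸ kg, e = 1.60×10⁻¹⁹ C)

r = mv/(qB) = 0.0137 m, so one revolution covers 2πr = 0.0864 m.
In 20 revolutions: L = 20·2πr = 1.73 m.

L ≈ 1.73 m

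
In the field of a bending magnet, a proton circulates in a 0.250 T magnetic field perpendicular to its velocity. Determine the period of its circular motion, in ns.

T ≈ 262 ns

The cyclotron period is independent of speed: T = 2πm/(qB).
T = 2π(1.67×10^-27) / [(1×1.60×10^-19)(0.250)] = 2.62×10^-7 s.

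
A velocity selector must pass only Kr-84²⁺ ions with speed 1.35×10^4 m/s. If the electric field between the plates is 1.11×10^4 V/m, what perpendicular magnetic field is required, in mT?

qE = qvB ⇒ B = E/v = (1.11×10^4) / (1.35×10^4) = 0.822 T.

B ≈ 822 mT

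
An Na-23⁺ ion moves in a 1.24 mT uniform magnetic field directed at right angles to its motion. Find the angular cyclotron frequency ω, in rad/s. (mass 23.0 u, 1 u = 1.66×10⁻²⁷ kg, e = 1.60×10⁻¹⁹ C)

ω = qB/m = (1×1.60×10^-19)(1.24×10^-3) / (3.82×10^-26) = 5200 rad/s.

ω ≈ 5200 rad/s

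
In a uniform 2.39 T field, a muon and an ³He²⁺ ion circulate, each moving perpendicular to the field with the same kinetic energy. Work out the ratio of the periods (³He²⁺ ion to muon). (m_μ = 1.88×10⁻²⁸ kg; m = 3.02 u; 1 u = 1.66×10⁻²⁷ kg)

ratio ≈ 13.3

T = 2πm/(qB) is independent of speed, so T₂/T₁ = (m₂/q₂)/(m₁/q₁).
T_{³He²⁺ ion}/T_{muon} = (5.01×10^-27/2e) / (1.88×10^-28/1e) = 13.3.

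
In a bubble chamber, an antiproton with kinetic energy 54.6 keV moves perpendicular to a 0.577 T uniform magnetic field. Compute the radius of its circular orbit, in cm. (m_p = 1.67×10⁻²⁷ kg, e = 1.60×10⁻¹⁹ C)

r ≈ 5.85 cm

Convert the energy: K = 54.6 keV = 8.74×10^-15 J.
v = √(2K/m) = √(2·8.74×10^-15/1.67×10^-27) = 3.23×10^6 m/s.
r = mv/(qB) = (1.67×10^-27)(3.23×10^6) / [(1×1.60×10^-19)(0.577)] = 0.0585 m.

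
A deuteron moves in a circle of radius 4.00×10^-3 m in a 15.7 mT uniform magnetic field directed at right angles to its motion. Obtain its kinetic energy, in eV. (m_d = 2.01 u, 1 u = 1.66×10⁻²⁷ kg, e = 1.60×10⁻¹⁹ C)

v = qBr/m = (1×1.60×10^-19)(0.0157)(4.00×10^-3) / (3.34×10^-27) = 3010 m/s.
K = ½mv² = 0.5·(3.34×10^-27)·(3010)² = 1.51×10^-20 J = 0.0946 eV.

K ≈ 0.0946 eV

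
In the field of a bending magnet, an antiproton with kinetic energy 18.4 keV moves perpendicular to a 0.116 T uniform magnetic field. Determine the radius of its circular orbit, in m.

Convert the energy: K = 18.4 keV = 2.94×10^-15 J.
v = √(2K/m) = √(2·2.94×10^-15/1.67×10^-27) = 1.88×10^6 m/s.
r = mv/(qB) = (1.67×10^-27)(1.88×10^6) / [(1×1.60×10^-19)(0.116)] = 0.169 m.

r ≈ 0.169 m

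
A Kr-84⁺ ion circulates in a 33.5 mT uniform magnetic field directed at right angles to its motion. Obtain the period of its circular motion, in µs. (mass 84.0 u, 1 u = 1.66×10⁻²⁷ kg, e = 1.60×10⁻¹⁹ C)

T ≈ 163 µs

The cyclotron period is independent of speed: T = 2πm/(qB).
T = 2π(1.39×10^-25) / [(1×1.60×10^-19)(0.0335)] = 1.63×10^-4 s.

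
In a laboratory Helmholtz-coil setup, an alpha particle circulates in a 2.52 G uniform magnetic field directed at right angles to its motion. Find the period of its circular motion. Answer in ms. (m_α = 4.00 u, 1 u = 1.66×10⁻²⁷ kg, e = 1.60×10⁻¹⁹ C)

T ≈ 0.517 ms

The cyclotron period is independent of speed: T = 2πm/(qB).
T = 2π(6.64×10^-27) / [(2×1.60×10^-19)(2.52×10^-4)] = 5.17×10^-4 s.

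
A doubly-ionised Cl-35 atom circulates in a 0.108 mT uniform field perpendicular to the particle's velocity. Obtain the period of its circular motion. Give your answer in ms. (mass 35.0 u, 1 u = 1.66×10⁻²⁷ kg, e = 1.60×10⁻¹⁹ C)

T ≈ 10.6 ms

The cyclotron period is independent of speed: T = 2πm/(qB).
T = 2π(5.81×10^-26) / [(2×1.60×10^-19)(1.08×10^-4)] = 0.0106 s.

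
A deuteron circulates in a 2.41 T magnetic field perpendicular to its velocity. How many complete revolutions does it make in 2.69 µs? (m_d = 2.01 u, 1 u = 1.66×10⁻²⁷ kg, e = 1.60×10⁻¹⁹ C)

T = 2πm/(qB) = 2π(3.3366×10^-27) / [(1×1.60×10^-19)(2.41)] = 5.4368×10^-8 s.
N = t/T = 2.69×10^-6 / 5.4368×10^-8 ≈ 49.48, so 49 complete revolutions.

N = 49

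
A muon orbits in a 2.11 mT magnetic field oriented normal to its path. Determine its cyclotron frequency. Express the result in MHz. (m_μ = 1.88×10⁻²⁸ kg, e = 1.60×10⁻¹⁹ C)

f ≈ 0.286 MHz

f = qB/(2πm) = (1×1.60×10^-19)(2.11×10^-3) / [2π(1.88×10^-28)] = 2.86×10^5 Hz.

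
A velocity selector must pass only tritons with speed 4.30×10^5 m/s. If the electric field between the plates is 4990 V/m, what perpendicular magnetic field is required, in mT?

B ≈ 11.6 mT

qE = qvB ⇒ B = E/v = (4990) / (4.30×10^5) = 0.0116 T.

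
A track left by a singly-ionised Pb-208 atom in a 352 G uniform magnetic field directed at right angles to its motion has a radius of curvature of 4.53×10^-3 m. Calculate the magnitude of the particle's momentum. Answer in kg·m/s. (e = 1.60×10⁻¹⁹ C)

p ≈ 2.55×10^-23 kg·m/s

Since qvB = mv²/r, the momentum p = mv = qBr.
p = (1×1.60×10^-19)(0.0352)(4.53×10^-3) = 2.55×10^-23 kg·m/s.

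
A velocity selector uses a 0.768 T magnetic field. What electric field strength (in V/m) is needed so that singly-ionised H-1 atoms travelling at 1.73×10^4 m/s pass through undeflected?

qE = qvB ⇒ E = vB = (1.73×10^4)(0.768) = 1.33×10^4 V/m.

E ≈ 1.33×10^4 V/m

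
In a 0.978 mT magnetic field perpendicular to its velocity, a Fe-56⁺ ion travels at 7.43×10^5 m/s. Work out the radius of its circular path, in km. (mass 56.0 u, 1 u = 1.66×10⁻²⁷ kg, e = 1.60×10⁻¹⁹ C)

r ≈ 0.441 km

The magnetic force provides the centripetal force: qvB = mv²/r, so r = mv/(qB).
r = (9.30×10^-26 kg)(7.43×10^5 m/s) / [(1×1.60×10^-19 C)(9.78×10^-4 T)] = 441 m.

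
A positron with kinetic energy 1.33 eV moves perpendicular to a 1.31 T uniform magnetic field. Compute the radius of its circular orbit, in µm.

r ≈ 2.97 µm

Convert the energy: K = 1.33 eV = 2.13×10^-19 J.
v = √(2K/m) = √(2·2.13×10^-19/9.11×10^-31) = 6.84×10^5 m/s.
r = mv/(qB) = (9.11×10^-31)(6.84×10^5) / [(1×1.60×10^-19)(1.31)] = 2.97×10^-6 m.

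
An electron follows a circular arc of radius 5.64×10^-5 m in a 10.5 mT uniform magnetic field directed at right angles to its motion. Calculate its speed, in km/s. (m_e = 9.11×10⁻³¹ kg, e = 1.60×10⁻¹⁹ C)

From qvB = mv²/r, v = qBr/m.
v = (1×1.60×10^-19)(0.0105)(5.64×10^-5) / (9.11×10^-31) = 1.04×10^5 m/s.

v ≈ 104 km/s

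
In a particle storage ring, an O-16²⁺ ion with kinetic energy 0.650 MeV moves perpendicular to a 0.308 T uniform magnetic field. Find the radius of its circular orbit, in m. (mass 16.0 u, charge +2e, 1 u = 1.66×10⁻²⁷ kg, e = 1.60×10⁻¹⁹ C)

r ≈ 0.754 m

Convert the energy: K = 0.650 MeV = 1.04×10^-13 J.
v = √(2K/m) = √(2·1.04×10^-13/2.66×10^-26) = 2.80×10^6 m/s.
r = mv/(qB) = (2.66×10^-26)(2.80×10^6) / [(2×1.60×10^-19)(0.308)] = 0.754 m.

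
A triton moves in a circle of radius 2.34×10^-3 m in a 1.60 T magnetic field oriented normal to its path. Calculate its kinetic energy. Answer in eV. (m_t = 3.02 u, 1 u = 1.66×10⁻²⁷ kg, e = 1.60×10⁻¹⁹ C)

v = qBr/m = (1×1.60×10^-19)(1.60)(2.34×10^-3) / (5.01×10^-27) = 1.19×10^5 m/s.
K = ½mv² = 0.5·(5.01×10^-27)·(1.19×10^5)² = 3.58×10^-17 J = 224 eV.

K ≈ 224 eV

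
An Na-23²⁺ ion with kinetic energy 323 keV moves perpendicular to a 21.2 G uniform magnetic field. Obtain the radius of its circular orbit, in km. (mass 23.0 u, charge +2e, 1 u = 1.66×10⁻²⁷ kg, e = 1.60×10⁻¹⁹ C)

r ≈ 0.0926 km

Convert the energy: K = 323 keV = 5.17×10^-14 J.
v = √(2K/m) = √(2·5.17×10^-14/3.82×10^-26) = 1.65×10^6 m/s.
r = mv/(qB) = (3.82×10^-26)(1.65×10^6) / [(2×1.60×10^-19)(2.12×10^-3)] = 92.6 m.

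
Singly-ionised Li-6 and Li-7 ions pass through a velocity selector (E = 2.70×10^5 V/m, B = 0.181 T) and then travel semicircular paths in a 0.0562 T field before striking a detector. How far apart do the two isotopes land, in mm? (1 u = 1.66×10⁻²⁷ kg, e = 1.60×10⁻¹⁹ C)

Both emerge at v = E/B₁ = 1.49×10^6 m/s.
r = mv/(qB₂), so r₁ = 1.652 m and r₂ = 1.928 m, giving Δr = 0.275 m.
After a semicircle each ion lands a diameter 2r from the entry slit, so the separation is 2Δr = 0.551 m.

Δd ≈ 551 mm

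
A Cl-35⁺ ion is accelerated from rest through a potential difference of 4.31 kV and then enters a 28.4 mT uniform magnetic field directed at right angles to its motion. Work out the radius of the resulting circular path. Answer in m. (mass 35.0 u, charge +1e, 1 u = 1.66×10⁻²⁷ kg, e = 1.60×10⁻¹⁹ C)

r ≈ 1.97 m

The kinetic energy gained is K = qV = (1×1.60×10^-19)(4310) = 6.90×10^-16 J.
v = √(2K/m) = 1.54×10^5 m/s.
r = mv/(qB) = (5.81×10^-26)(1.54×10^5) / [(1×1.60×10^-19)(0.0284)] = 1.97 m.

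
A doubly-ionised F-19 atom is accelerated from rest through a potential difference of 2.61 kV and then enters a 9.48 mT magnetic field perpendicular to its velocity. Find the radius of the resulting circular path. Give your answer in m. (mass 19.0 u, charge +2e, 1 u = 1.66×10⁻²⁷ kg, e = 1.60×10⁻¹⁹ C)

The kinetic energy gained is K = qV = (2×1.60×10^-19)(2610) = 8.35×10^-16 J.
v = √(2K/m) = 2.30×10^5 m/s.
r = mv/(qB) = (3.15×10^-26)(2.30×10^5) / [(2×1.60×10^-19)(9.48×10^-3)] = 2.39 m.

r ≈ 2.39 m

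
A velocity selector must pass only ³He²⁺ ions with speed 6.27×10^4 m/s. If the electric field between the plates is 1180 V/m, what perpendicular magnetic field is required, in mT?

qE = qvB ⇒ B = E/v = (1180) / (6.27×10^4) = 0.0188 T.

B ≈ 18.8 mT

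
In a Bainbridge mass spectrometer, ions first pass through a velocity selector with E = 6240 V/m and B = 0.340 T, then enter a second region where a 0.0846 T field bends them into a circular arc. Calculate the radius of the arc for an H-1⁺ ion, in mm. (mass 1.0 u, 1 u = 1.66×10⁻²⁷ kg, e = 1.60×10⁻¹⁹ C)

The selector passes v = E/B = 6240/0.340 = 1.84×10^4 m/s.
In the deflection region, r = mv/(qB₂) = (1.66×10^-27)(1.84×10^4) / [(1×1.60×10^-19)(0.0846)] = 2.25×10^-3 m.

r ≈ 2.25 mm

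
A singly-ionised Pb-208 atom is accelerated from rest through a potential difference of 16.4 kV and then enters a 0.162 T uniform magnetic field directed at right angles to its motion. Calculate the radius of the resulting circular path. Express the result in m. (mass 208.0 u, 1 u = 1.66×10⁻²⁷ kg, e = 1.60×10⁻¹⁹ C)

The kinetic energy gained is K = qV = (1×1.60×10^-19)(1.64×10^4) = 2.62×10^-15 J.
v = √(2K/m) = 1.23×10^5 m/s.
r = mv/(qB) = (3.45×10^-25)(1.23×10^5) / [(1×1.60×10^-19)(0.162)] = 1.64 m.

r ≈ 1.64 m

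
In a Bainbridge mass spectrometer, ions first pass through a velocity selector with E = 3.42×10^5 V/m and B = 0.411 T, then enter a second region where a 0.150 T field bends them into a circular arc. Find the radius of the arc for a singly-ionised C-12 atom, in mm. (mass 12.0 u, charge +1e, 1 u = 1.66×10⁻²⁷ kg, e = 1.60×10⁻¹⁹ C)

The selector passes v = E/B = 3.42×10^5/0.411 = 8.32×10^5 m/s.
In the deflection region, r = mv/(qB₂) = (1.99×10^-26)(8.32×10^5) / [(1×1.60×10^-19)(0.150)] = 0.691 m.

r ≈ 691 mm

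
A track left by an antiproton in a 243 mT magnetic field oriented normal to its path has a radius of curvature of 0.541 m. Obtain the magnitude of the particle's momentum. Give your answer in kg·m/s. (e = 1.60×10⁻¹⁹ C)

Since qvB = mv²/r, the momentum p = mv = qBr.
p = (1×1.60×10^-19)(0.243)(0.541) = 2.10×10^-20 kg·m/s.

p ≈ 2.10×10^-20 kg·m/s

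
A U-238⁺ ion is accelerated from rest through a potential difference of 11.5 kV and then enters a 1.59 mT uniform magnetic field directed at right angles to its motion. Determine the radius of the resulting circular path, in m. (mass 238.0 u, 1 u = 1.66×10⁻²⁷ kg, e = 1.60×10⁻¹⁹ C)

r ≈ 150 m

The kinetic energy gained is K = qV = (1×1.60×10^-19)(1.15×10^4) = 1.84×10^-15 J.
v = √(2K/m) = 9.65×10^4 m/s.
r = mv/(qB) = (3.95×10^-25)(9.65×10^4) / [(1×1.60×10^-19)(1.59×10^-3)] = 150 m.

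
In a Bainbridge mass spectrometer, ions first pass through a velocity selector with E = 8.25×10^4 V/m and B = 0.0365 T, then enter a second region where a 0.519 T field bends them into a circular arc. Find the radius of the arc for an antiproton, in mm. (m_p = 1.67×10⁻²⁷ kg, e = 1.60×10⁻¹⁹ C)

The selector passes v = E/B = 8.25×10^4/0.0365 = 2.26×10^6 m/s.
In the deflection region, r = mv/(qB₂) = (1.67×10^-27)(2.26×10^6) / [(1×1.60×10^-19)(0.519)] = 0.0455 m.

r ≈ 45.5 mm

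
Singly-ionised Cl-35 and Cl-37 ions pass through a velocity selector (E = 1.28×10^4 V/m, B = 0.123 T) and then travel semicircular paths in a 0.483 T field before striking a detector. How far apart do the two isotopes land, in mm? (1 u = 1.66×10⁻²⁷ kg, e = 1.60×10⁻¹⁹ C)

Both emerge at v = E/B₁ = 1.04×10^5 m/s.
r = mv/(qB₂), so r₁ = 0.07824 m and r₂ = 0.08271 m, giving Δr = 4.47×10^-3 m.
After a semicircle each ion lands a diameter 2r from the entry slit, so the separation is 2Δr = 8.94×10^-3 m.

Δd ≈ 8.94 mm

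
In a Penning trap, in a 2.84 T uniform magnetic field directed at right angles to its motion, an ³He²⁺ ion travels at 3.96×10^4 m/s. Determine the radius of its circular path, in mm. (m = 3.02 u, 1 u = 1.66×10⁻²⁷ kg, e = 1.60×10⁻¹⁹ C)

The magnetic force provides the centripetal force: qvB = mv²/r, so r = mv/(qB).
r = (5.01×10^-27 kg)(3.96×10^4 m/s) / [(2×1.60×10^-19 C)(2.84 T)] = 2.18×10^-4 m.

r ≈ 0.218 mm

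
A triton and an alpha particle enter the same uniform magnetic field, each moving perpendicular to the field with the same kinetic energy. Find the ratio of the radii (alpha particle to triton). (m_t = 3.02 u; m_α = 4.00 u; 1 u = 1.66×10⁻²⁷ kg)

r = √(2mK)/(qB) ⇒ at equal K, r ∝ √m/q.
r_{alpha particle}/r_{triton} = 0.575.

ratio ≈ 0.575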